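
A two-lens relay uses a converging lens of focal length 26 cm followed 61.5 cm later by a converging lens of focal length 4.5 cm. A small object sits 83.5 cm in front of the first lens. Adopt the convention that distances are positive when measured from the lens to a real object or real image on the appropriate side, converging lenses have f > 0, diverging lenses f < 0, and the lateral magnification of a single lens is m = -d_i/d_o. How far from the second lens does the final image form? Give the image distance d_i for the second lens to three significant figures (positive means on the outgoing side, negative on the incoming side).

Lens 1: 1/d_i1 = 1/f_1 - 1/d_o1 = 1/26 - 1/83.5 = 0.02649 cm^-1, so d_i1 = 37.757 cm.
The intermediate image is 37.757 cm to the right of lens 1, so d_o2 = L - d_i1 = 61.5 - 37.757 = 23.743 cm.
Lens 2: 1/d_i2 = 1/f_2 - 1/d_o2 = 1/4.5 - 1/(23.743) = 0.18011 cm^-1, so d_i2 = 5.552 cm.

5.55 cm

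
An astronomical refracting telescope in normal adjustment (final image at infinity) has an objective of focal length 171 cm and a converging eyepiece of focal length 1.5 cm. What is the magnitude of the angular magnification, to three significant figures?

114

|M| = f_obj/|f_eye| = 171/1.5 = 114.000.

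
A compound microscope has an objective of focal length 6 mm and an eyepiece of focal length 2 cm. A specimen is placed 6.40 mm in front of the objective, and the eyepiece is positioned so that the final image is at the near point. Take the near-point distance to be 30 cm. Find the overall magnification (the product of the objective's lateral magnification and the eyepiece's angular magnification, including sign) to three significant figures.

-240

Convert to cm: f_obj = 6 mm = 0.6 cm; d_o = 6.40 mm = 0.64 cm.
Objective: 1/d_i = 1/f_obj - 1/d_o = 1/0.6 - 1/0.64 = 0.10417 cm^-1, so d_i = 9.600 cm.
m_obj = -d_i/d_o = -9.600/0.64 = -15.000.
Eyepiece angular magnification (image at near point): M_eye = 1 + D/f_e = 1 + 30/2 = 16.000.
Overall M = m_obj x M_eye = (-15.000)(16.000) = -240.00.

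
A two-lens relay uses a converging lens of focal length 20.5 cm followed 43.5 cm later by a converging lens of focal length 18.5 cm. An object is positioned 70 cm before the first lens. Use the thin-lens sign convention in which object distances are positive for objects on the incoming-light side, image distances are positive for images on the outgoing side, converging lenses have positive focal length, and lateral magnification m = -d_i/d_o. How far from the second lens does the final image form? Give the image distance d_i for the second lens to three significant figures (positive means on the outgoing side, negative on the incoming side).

Applying the thin-lens equation to the first lens, 1/20.5 = 1/70 + 1/d_i1, which gives d_i1 = 28.990 cm.
The intermediate image is 28.990 cm to the right of lens 1, so d_o2 = L - d_i1 = 43.5 - 28.990 = 14.510 cm.
Applying the thin-lens equation again with f_2 = 18.5 cm and d_o2 = 14.510 cm gives d_i2 = -67.279 cm.

-67.3 cm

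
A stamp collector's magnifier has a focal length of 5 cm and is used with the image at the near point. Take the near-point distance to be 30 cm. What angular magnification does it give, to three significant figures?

M = 1 + D/f = 1 + 30/5 = 7.000.

7.00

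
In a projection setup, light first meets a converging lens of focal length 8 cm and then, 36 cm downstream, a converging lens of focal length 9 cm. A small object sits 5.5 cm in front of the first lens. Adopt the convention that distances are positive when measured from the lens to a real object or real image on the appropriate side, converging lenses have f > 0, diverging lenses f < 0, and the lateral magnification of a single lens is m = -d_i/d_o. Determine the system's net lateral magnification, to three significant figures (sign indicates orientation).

-0.646

First lens: d_i1 = 1/(1/8 - 1/5.5) = -17.600 cm.
m_1 = -(-17.600)/5.5 = 3.2000.
The intermediate image is virtual, 17.600 cm to the left of lens 1, so d_o2 = L - d_i1 = 36 - (-17.600) = 53.600 cm.
Second lens: d_i2 = 1/(1/9 - 1/(53.600)) = 10.816 cm.
m_2 = -(10.816)/(53.600) = -0.2018.
The system's lateral magnification is m_1 m_2 = (3.2000)(-0.2018) = -0.6457.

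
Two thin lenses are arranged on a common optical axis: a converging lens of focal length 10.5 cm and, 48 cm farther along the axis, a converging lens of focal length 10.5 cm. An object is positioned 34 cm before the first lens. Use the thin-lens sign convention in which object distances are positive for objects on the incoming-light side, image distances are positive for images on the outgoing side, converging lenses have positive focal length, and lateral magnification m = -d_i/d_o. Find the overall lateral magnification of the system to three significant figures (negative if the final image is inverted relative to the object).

Applying the thin-lens equation to the first lens, 1/10.5 = 1/34 + 1/d_i1, which gives d_i1 = 15.191 cm.
Its lateral magnification is m_1 = -d_i1/d_o1 = -(15.191)/34 = -0.4468.
That image sits 32.809 cm in front of the second lens, so d_o2 = 32.809 cm.
Applying the thin-lens equation again with f_2 = 10.5 cm and d_o2 = 32.809 cm gives d_i2 = 15.442 cm.
m_2 = -(15.442)/(32.809) = -0.4707.
Total m = m_1 x m_2 = (-0.4468)(-0.4707) = 0.2103.

0.210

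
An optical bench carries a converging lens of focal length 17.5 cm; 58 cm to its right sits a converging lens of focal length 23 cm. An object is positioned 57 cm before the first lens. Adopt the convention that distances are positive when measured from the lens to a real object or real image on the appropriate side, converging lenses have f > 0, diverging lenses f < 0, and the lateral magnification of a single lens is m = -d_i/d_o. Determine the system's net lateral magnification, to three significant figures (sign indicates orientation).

Lens 1: 1/d_i1 = 1/f_1 - 1/d_o1 = 1/17.5 - 1/57 = 0.03960 cm^-1, so d_i1 = 25.253 cm.
m_1 = -(25.253)/57 = -0.4430.
Object distance for lens 2: d_o2 = 58 - 25.253 = 32.747 cm.
Lens 2: 1/d_i2 = 1/f_2 - 1/d_o2 = 1/23 - 1/(32.747) = 0.01294 cm^-1, so d_i2 = 77.274 cm.
m_2 = -(77.274)/(32.747) = -2.3597.
Overall magnification: m = m_1 m_2 = 1.0455.

1.05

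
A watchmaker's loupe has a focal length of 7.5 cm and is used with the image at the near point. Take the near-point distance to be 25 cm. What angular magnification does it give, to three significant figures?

4.33

M = 1 + D/f = 1 + 25/7.5 = 4.333.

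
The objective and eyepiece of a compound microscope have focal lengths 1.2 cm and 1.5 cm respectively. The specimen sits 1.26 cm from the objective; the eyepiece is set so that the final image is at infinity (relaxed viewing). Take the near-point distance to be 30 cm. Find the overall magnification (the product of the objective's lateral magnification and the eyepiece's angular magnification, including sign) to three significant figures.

Objective: 1/d_i = 1/f_obj - 1/d_o = 1/1.2 - 1/1.26 = 0.03968 cm^-1, so d_i = 25.200 cm.
m_obj = -d_i/d_o = -25.200/1.26 = -20.000.
Eyepiece angular magnification (image at infinity): M_eye = D/f_e = 30/1.5 = 20.000.
Overall M = m_obj x M_eye = (-20.000)(20.000) = -400.00.

-400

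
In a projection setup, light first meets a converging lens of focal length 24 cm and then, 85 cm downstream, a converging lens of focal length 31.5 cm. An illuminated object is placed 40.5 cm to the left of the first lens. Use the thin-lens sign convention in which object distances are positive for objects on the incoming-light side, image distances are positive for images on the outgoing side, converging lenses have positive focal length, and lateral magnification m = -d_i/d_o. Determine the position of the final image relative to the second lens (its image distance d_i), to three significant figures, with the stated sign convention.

Applying the thin-lens equation to the first lens, 1/24 = 1/40.5 + 1/d_i1, which gives d_i1 = 58.909 cm.
Object distance for lens 2: d_o2 = 85 - 58.909 = 26.091 cm.
Applying the thin-lens equation again with f_2 = 31.5 cm and d_o2 = 26.091 cm gives d_i2 = -151.941 cm.

-152 cm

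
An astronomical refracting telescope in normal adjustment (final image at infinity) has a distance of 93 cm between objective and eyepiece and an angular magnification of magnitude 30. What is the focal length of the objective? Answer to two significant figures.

In normal adjustment the tube length equals f_obj + f_eye and |M| = f_obj/f_eye.
So f_obj = 30 f_eye and 30 f_eye + f_eye = 93 cm, giving f_eye = 93/31 = 3.000 cm and f_obj = 90.000 cm.

90 cm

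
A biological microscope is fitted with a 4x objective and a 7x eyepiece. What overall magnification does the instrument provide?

28

The overall magnification of a compound microscope is the product of the objective and eyepiece magnifications:
M = M_obj x M_eye = 4 x 7 = 28.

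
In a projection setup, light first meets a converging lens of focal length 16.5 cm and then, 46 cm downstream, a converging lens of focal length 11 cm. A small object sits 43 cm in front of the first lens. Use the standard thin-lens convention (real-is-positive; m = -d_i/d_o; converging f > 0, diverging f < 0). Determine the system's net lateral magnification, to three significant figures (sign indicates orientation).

0.833

Applying the thin-lens equation to the first lens, 1/16.5 = 1/43 + 1/d_i1, which gives d_i1 = 26.774 cm.
Its lateral magnification is m_1 = -d_i1/d_o1 = -(26.774)/43 = -0.6226.
The intermediate image is 26.774 cm to the right of lens 1, so d_o2 = L - d_i1 = 46 - 26.774 = 19.226 cm.
Applying the thin-lens equation again with f_2 = 11 cm and d_o2 = 19.226 cm gives d_i2 = 25.709 cm.
m_2 = -(25.709)/(19.226) = -1.3372.
The system's lateral magnification is m_1 m_2 = (-0.6226)(-1.3372) = 0.8326.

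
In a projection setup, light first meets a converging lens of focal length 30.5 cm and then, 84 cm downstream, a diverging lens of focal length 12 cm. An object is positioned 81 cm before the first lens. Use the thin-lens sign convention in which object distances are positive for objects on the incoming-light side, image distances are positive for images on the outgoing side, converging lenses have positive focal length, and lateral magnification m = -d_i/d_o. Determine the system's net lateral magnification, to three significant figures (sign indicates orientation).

-0.154

Lens 1: 1/d_i1 = 1/f_1 - 1/d_o1 = 1/30.5 - 1/81 = 0.02044 cm^-1, so d_i1 = 48.921 cm.
m_1 = -(48.921)/81 = -0.6040.
That image sits 35.079 cm in front of the second lens, so d_o2 = 35.079 cm.
Lens 2: 1/d_i2 = 1/f_2 - 1/d_o2 = 1/(-12) - 1/(35.079) = -0.11184 cm^-1, so d_i2 = -8.941 cm.
m_2 = -(-8.941)/(35.079) = 0.2549.
Overall magnification: m = m_1 m_2 = -0.1539.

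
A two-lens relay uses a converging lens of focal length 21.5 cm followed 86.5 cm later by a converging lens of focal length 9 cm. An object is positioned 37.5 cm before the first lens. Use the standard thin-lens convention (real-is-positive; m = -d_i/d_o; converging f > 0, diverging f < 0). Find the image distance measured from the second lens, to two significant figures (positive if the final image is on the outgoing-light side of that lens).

12 cm

Applying the thin-lens equation to the first lens, 1/21.5 = 1/37.5 + 1/d_i1, which gives d_i1 = 50.391 cm.
Object distance for lens 2: d_o2 = 86.5 - 50.391 = 36.109 cm.
Applying the thin-lens equation again with f_2 = 9 cm and d_o2 = 36.109 cm gives d_i2 = 11.988 cm.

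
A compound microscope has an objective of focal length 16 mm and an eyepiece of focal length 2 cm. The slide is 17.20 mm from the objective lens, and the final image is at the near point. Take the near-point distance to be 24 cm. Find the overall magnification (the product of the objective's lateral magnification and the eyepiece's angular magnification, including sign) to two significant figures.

-170

Convert to cm: f_obj = 16 mm = 1.6 cm; d_o = 17.20 mm = 1.72 cm.
Objective: 1/d_i = 1/f_obj - 1/d_o = 1/1.6 - 1/1.72 = 0.04360 cm^-1, so d_i = 22.933 cm.
m_obj = -d_i/d_o = -22.933/1.72 = -13.333.
Eyepiece angular magnification (image at near point): M_eye = 1 + D/f_e = 1 + 24/2 = 13.000.
Overall M = m_obj x M_eye = (-13.333)(13.000) = -173.33.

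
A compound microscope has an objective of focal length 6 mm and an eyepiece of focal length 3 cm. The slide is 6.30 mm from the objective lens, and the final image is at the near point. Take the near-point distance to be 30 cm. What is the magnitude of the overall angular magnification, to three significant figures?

220

Convert to cm: f_obj = 6 mm = 0.6 cm; d_o = 6.30 mm = 0.63 cm.
Objective: 1/d_i = 1/f_obj - 1/d_o = 1/0.6 - 1/0.63 = 0.07937 cm^-1, so d_i = 12.600 cm.
m_obj = -d_i/d_o = -12.600/0.63 = -20.000.
Eyepiece angular magnification (image at near point): M_eye = 1 + D/f_e = 1 + 30/3 = 11.000.
Overall M = m_obj x M_eye = (-20.000)(11.000) = -220.00.
|M| = 220.00.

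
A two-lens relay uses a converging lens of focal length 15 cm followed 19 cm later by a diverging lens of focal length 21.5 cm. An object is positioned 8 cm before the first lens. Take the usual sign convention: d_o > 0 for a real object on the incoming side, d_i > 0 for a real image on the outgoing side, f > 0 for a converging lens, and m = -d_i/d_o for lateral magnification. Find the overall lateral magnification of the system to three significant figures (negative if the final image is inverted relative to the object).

First lens: d_i1 = 1/(1/15 - 1/8) = -17.143 cm.
m_1 = -(-17.143)/8 = 2.1429.
With d_i1 < 0 the first image is virtual and lies on the object side; the object distance for lens 2 is d_o2 = 19 - (-17.143) = 36.143 cm.
Second lens: d_i2 = 1/(1/(-21.5) - 1/(36.143)) = -13.481 cm.
m_2 = -(-13.481)/(36.143) = 0.3730.
Total m = m_1 x m_2 = (2.1429)(0.3730) = 0.7993.

0.799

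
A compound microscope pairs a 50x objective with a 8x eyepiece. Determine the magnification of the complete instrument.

The overall magnification of a compound microscope is the product of the objective and eyepiece magnifications:
M = M_obj x M_eye = 50 x 8 = 400.

400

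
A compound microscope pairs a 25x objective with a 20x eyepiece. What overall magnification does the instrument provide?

The overall magnification of a compound microscope is the product of the objective and eyepiece magnifications:
M = M_obj x M_eye = 25 x 20 = 500.

500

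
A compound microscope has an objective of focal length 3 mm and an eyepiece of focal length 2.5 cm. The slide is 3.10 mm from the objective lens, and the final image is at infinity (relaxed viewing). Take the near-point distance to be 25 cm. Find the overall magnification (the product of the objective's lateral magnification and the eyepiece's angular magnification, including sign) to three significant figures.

-300

Convert to cm: f_obj = 3 mm = 0.3 cm; d_o = 3.10 mm = 0.31 cm.
Objective: 1/d_i = 1/f_obj - 1/d_o = 1/0.3 - 1/0.31 = 0.10753 cm^-1, so d_i = 9.300 cm.
m_obj = -d_i/d_o = -9.300/0.31 = -30.000.
Eyepiece angular magnification (image at infinity): M_eye = D/f_e = 25/2.5 = 10.000.
Overall M = m_obj x M_eye = (-30.000)(10.000) = -300.00.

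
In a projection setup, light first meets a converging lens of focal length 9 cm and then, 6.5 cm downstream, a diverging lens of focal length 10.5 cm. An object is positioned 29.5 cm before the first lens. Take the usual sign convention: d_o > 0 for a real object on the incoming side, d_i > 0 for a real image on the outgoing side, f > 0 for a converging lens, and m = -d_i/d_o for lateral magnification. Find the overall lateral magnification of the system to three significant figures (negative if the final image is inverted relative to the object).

-1.14

Lens 1: 1/d_i1 = 1/f_1 - 1/d_o1 = 1/9 - 1/29.5 = 0.07721 cm^-1, so d_i1 = 12.951 cm.
m_1 = -(12.951)/29.5 = -0.4390.
Since 12.951 cm > 6.5 cm, the first image lies past the second lens and serves as a virtual object: d_o2 = L - d_i1 = -6.451 cm.
Lens 2: 1/d_i2 = 1/f_2 - 1/d_o2 = 1/(-10.5) - 1/(-6.451) = 0.05977 cm^-1, so d_i2 = 16.730 cm.
m_2 = -(16.730)/(-6.451) = 2.5934.
The system's lateral magnification is m_1 m_2 = (-0.4390)(2.5934) = -1.1386.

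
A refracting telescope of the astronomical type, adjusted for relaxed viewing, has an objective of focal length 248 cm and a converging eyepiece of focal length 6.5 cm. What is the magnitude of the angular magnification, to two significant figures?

|M| = f_obj/|f_eye| = 248/6.5 = 38.154.

38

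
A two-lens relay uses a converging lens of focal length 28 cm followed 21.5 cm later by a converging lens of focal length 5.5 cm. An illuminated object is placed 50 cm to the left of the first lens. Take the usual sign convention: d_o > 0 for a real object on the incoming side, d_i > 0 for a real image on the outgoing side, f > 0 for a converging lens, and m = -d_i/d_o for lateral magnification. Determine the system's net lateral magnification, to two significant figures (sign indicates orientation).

-0.15

First lens: d_i1 = 1/(1/28 - 1/50) = 63.636 cm.
m_1 = -(63.636)/50 = -1.2727.
This image would form 63.636 cm past lens 1, i.e. 42.136 cm beyond lens 2, so it is a virtual object for lens 2: d_o2 = 21.5 - 63.636 = -42.136 cm.
Second lens: d_i2 = 1/(1/5.5 - 1/(-42.136)) = 4.865 cm.
m_2 = -(4.865)/(-42.136) = 0.1155.
The system's lateral magnification is m_1 m_2 = (-1.2727)(0.1155) = -0.1469.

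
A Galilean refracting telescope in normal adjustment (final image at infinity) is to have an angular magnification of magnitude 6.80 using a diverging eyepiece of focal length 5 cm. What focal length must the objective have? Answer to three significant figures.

|M| = f_obj/|f_eye|, so f_obj = |M| x |f_eye| = 6.8 x 5 = 34.000 cm.

34.0 cm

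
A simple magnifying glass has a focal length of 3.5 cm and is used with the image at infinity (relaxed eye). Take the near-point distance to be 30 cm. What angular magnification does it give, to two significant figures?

M = D/f = 30/3.5 = 8.571.

8.6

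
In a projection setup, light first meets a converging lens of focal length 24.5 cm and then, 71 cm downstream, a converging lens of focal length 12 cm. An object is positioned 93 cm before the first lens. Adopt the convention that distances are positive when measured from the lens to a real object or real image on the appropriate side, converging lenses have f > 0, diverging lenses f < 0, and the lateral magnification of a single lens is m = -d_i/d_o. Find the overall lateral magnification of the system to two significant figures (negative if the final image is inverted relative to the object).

0.17

Applying the thin-lens equation to the first lens, 1/24.5 = 1/93 + 1/d_i1, which gives d_i1 = 33.263 cm.
Its lateral magnification is m_1 = -d_i1/d_o1 = -(33.263)/93 = -0.3577.
Object distance for lens 2: d_o2 = 71 - 33.263 = 37.737 cm.
Applying the thin-lens equation again with f_2 = 12 cm and d_o2 = 37.737 cm gives d_i2 = 17.595 cm.
m_2 = -(17.595)/(37.737) = -0.4663.
Total m = m_1 x m_2 = (-0.3577)(-0.4663) = 0.1668.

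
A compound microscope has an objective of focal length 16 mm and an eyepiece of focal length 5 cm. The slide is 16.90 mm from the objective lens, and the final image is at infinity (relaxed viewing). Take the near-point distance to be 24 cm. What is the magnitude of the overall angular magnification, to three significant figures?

Convert to cm: f_obj = 16 mm = 1.6 cm; d_o = 16.90 mm = 1.69 cm.
Objective: 1/d_i = 1/f_obj - 1/d_o = 1/1.6 - 1/1.69 = 0.03328 cm^-1, so d_i = 30.044 cm.
m_obj = -d_i/d_o = -30.044/1.69 = -17.778.
Eyepiece angular magnification (image at infinity): M_eye = D/f_e = 24/5 = 4.800.
Overall M = m_obj x M_eye = (-17.778)(4.800) = -85.33.
|M| = 85.33.

85.3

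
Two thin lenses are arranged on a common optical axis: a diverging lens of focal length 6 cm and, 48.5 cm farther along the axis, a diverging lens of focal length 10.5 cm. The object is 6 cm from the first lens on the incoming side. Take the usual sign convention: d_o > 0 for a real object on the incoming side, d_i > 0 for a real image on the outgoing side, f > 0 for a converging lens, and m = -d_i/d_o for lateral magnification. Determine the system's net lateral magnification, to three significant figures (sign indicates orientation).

First lens: d_i1 = 1/(1/(-6) - 1/6) = -3.000 cm.
m_1 = -(-3.000)/6 = 0.5000.
The intermediate image is virtual, 3.000 cm to the left of lens 1, so d_o2 = L - d_i1 = 48.5 - (-3.000) = 51.500 cm.
Second lens: d_i2 = 1/(1/(-10.5) - 1/(51.500)) = -8.722 cm.
m_2 = -(-8.722)/(51.500) = 0.1694.
Overall magnification: m = m_1 m_2 = 0.0847.

0.0847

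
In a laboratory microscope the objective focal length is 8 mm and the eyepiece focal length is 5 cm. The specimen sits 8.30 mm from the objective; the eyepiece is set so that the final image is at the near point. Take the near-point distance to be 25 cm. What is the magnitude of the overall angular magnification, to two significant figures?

160

Convert to cm: f_obj = 8 mm = 0.8 cm; d_o = 8.30 mm = 0.83 cm.
Objective: 1/d_i = 1/f_obj - 1/d_o = 1/0.8 - 1/0.83 = 0.04518 cm^-1, so d_i = 22.133 cm.
m_obj = -d_i/d_o = -22.133/0.83 = -26.667.
Eyepiece angular magnification (image at near point): M_eye = 1 + D/f_e = 1 + 25/5 = 6.000.
Overall M = m_obj x M_eye = (-26.667)(6.000) = -160.00.
|M| = 160.00.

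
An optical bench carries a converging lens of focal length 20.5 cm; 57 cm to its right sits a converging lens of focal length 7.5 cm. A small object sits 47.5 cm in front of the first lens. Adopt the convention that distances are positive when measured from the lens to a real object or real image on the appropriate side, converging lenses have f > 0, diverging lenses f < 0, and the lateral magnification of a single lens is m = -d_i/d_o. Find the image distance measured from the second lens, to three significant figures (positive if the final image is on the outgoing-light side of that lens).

11.7 cm

First lens: d_i1 = 1/(1/20.5 - 1/47.5) = 36.065 cm.
The intermediate image is 36.065 cm to the right of lens 1, so d_o2 = L - d_i1 = 57 - 36.065 = 20.935 cm.
Second lens: d_i2 = 1/(1/7.5 - 1/(20.935)) = 11.687 cm.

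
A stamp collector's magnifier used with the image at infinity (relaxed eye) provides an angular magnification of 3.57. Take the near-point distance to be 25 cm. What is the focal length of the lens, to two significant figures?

For the image at infinity, M = D/f.
f = D/M = 25/3.57 = 7.003 cm.

7.0 cm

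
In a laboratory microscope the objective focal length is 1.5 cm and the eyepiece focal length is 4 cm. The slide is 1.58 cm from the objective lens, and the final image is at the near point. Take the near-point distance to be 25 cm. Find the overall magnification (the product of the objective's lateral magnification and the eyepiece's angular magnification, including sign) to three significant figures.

-136

Objective: 1/d_i = 1/f_obj - 1/d_o = 1/1.5 - 1/1.58 = 0.03376 cm^-1, so d_i = 29.625 cm.
m_obj = -d_i/d_o = -29.625/1.58 = -18.750.
Eyepiece angular magnification (image at near point): M_eye = 1 + D/f_e = 1 + 25/4 = 7.250.
Overall M = m_obj x M_eye = (-18.750)(7.250) = -135.94.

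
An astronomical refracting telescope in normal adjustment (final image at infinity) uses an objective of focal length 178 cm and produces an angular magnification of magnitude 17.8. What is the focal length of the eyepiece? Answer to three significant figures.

10.0 cm

|M| = f_obj/f_eye, so f_eye = f_obj/|M| = 178/17.8 = 10.000 cm.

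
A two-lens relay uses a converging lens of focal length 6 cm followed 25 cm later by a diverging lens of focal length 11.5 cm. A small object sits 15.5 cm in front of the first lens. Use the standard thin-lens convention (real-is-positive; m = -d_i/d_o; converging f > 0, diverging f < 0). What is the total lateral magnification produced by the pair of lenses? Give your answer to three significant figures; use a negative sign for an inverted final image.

-0.272

Applying the thin-lens equation to the first lens, 1/6 = 1/15.5 + 1/d_i1, which gives d_i1 = 9.789 cm.
Its lateral magnification is m_1 = -d_i1/d_o1 = -(9.789)/15.5 = -0.6316.
That image sits 15.211 cm in front of the second lens, so d_o2 = 15.211 cm.
Applying the thin-lens equation again with f_2 = -11.5 cm and d_o2 = 15.211 cm gives d_i2 = -6.549 cm.
m_2 = -(-6.549)/(15.211) = 0.4305.
Overall magnification: m = m_1 m_2 = -0.2719.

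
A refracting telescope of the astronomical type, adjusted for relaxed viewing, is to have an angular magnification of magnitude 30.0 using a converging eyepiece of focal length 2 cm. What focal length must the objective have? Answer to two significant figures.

|M| = f_obj/|f_eye|, so f_obj = |M| x |f_eye| = 30.0 x 2 = 60.000 cm.

60 cm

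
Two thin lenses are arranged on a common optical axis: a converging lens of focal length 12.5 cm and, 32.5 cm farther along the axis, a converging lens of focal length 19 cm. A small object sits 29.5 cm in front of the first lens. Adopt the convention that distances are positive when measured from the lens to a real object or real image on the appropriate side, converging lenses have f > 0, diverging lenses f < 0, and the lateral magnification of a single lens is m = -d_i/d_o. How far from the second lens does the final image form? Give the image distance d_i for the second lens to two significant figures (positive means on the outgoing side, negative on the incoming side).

First lens: d_i1 = 1/(1/12.5 - 1/29.5) = 21.691 cm.
That image sits 10.809 cm in front of the second lens, so d_o2 = 10.809 cm.
Second lens: d_i2 = 1/(1/19 - 1/(10.809)) = -25.072 cm.

-25 cm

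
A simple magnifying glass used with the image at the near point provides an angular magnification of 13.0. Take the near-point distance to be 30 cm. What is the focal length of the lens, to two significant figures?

For the image at the near point, M = 1 + D/f.
f = D/(M - 1) = 30/(13.0 - 1) = 2.500 cm.

2.5 cm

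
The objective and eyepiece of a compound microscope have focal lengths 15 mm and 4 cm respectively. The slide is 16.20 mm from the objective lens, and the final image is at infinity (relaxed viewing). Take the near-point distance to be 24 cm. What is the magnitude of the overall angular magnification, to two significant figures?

Convert to cm: f_obj = 15 mm = 1.5 cm; d_o = 16.20 mm = 1.62 cm.
Objective: 1/d_i = 1/f_obj - 1/d_o = 1/1.5 - 1/1.62 = 0.04938 cm^-1, so d_i = 20.250 cm.
m_obj = -d_i/d_o = -20.250/1.62 = -12.500.
Eyepiece angular magnification (image at infinity): M_eye = D/f_e = 24/4 = 6.000.
Overall M = m_obj x M_eye = (-12.500)(6.000) = -75.00.
|M| = 75.00.

75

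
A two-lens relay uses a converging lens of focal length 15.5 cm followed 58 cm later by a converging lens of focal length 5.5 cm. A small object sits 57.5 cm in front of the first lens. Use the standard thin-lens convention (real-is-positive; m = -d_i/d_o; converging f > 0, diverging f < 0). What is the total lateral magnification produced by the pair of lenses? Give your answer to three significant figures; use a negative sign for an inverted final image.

First lens: d_i1 = 1/(1/15.5 - 1/57.5) = 21.220 cm.
m_1 = -(21.220)/57.5 = -0.3690.
That image sits 36.780 cm in front of the second lens, so d_o2 = 36.780 cm.
Second lens: d_i2 = 1/(1/5.5 - 1/(36.780)) = 6.467 cm.
m_2 = -(6.467)/(36.780) = -0.1758.
Overall magnification: m = m_1 m_2 = 0.0649.

0.0649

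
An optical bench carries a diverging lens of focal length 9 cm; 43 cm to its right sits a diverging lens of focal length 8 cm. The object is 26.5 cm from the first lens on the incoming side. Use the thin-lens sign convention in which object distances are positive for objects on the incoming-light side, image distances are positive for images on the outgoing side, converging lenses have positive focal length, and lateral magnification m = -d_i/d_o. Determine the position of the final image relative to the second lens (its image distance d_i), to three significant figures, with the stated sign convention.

-6.89 cm

Applying the thin-lens equation to the first lens, 1/(-9) = 1/26.5 + 1/d_i1, which gives d_i1 = -6.718 cm.
With d_i1 < 0 the first image is virtual and lies on the object side; the object distance for lens 2 is d_o2 = 43 - (-6.718) = 49.718 cm.
Applying the thin-lens equation again with f_2 = -8 cm and d_o2 = 49.718 cm gives d_i2 = -6.891 cm.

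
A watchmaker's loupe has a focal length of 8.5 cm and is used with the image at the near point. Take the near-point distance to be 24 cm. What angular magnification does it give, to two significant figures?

M = 1 + D/f = 1 + 24/8.5 = 3.824.

3.8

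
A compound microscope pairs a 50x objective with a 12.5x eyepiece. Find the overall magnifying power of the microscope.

625

The overall magnification of a compound microscope is the product of the objective and eyepiece magnifications:
M = M_obj x M_eye = 50 x 12.5 = 625.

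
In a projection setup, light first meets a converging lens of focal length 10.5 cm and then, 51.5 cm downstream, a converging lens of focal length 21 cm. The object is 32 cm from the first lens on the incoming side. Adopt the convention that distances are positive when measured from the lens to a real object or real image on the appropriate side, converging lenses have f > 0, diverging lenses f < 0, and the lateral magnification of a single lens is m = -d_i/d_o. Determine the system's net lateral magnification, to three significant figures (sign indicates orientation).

Lens 1: 1/d_i1 = 1/f_1 - 1/d_o1 = 1/10.5 - 1/32 = 0.06399 cm^-1, so d_i1 = 15.628 cm.
m_1 = -(15.628)/32 = -0.4884.
Object distance for lens 2: d_o2 = 51.5 - 15.628 = 35.872 cm.
Lens 2: 1/d_i2 = 1/f_2 - 1/d_o2 = 1/21 - 1/(35.872) = 0.01974 cm^-1, so d_i2 = 50.653 cm.
m_2 = -(50.653)/(35.872) = -1.4120.
The system's lateral magnification is m_1 m_2 = (-0.4884)(-1.4120) = 0.6896.

0.690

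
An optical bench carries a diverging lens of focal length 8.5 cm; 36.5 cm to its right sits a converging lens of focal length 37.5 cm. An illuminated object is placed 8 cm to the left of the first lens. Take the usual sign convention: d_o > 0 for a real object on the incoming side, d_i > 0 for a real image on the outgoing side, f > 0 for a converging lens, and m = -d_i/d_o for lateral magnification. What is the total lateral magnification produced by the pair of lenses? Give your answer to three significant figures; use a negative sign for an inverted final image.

Lens 1: 1/d_i1 = 1/f_1 - 1/d_o1 = 1/(-8.5) - 1/8 = -0.24265 cm^-1, so d_i1 = -4.121 cm.
m_1 = -(-4.121)/8 = 0.5152.
With d_i1 < 0 the first image is virtual and lies on the object side; the object distance for lens 2 is d_o2 = 36.5 - (-4.121) = 40.621 cm.
Lens 2: 1/d_i2 = 1/f_2 - 1/d_o2 = 1/37.5 - 1/(40.621) = 0.00205 cm^-1, so d_i2 = 488.046 cm.
m_2 = -(488.046)/(40.621) = -12.0146.
The system's lateral magnification is m_1 m_2 = (0.5152)(-12.0146) = -6.1893.

-6.19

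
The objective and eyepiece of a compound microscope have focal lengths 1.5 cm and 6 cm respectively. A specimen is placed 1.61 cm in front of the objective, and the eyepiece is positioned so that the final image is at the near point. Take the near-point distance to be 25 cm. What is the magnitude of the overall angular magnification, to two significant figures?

Objective: 1/d_i = 1/f_obj - 1/d_o = 1/1.5 - 1/1.61 = 0.04555 cm^-1, so d_i = 21.955 cm.
m_obj = -d_i/d_o = -21.955/1.61 = -13.636.
Eyepiece angular magnification (image at near point): M_eye = 1 + D/f_e = 1 + 25/6 = 5.167.
Overall M = m_obj x M_eye = (-13.636)(5.167) = -70.45.
|M| = 70.45.

70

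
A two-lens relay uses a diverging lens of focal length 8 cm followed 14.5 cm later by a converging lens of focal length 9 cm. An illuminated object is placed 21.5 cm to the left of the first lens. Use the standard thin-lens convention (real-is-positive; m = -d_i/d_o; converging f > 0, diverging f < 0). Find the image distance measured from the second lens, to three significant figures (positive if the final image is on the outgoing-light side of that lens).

16.1 cm

Applying the thin-lens equation to the first lens, 1/(-8) = 1/21.5 + 1/d_i1, which gives d_i1 = -5.831 cm.
With d_i1 < 0 the first image is virtual and lies on the object side; the object distance for lens 2 is d_o2 = 14.5 - (-5.831) = 20.331 cm.
Applying the thin-lens equation again with f_2 = 9 cm and d_o2 = 20.331 cm gives d_i2 = 16.149 cm.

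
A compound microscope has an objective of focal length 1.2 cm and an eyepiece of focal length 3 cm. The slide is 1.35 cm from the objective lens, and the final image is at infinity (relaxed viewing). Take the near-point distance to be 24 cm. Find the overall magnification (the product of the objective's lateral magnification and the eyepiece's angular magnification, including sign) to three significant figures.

Objective: 1/d_i = 1/f_obj - 1/d_o = 1/1.2 - 1/1.35 = 0.09259 cm^-1, so d_i = 10.800 cm.
m_obj = -d_i/d_o = -10.800/1.35 = -8.000.
Eyepiece angular magnification (image at infinity): M_eye = D/f_e = 24/3 = 8.000.
Overall M = m_obj x M_eye = (-8.000)(8.000) = -64.00.

-64.0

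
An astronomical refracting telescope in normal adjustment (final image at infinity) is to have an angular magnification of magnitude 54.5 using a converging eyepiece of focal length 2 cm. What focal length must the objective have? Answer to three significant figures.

109 cm

|M| = f_obj/|f_eye|, so f_obj = |M| x |f_eye| = 54.5 x 2 = 109.000 cm.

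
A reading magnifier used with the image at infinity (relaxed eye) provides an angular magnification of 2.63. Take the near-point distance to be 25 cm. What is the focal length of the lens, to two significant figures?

9.5 cm

For the image at infinity, M = D/f.
f = D/M = 25/2.63 = 9.506 cm.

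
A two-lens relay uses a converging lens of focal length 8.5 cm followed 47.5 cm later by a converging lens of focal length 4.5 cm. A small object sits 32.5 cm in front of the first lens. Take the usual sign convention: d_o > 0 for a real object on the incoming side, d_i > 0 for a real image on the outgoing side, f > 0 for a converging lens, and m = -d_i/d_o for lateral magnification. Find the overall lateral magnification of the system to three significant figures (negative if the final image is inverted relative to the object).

0.0506

Lens 1: 1/d_i1 = 1/f_1 - 1/d_o1 = 1/8.5 - 1/32.5 = 0.08688 cm^-1, so d_i1 = 11.510 cm.
m_1 = -(11.510)/32.5 = -0.3542.
The intermediate image is 11.510 cm to the right of lens 1, so d_o2 = L - d_i1 = 47.5 - 11.510 = 35.990 cm.
Lens 2: 1/d_i2 = 1/f_2 - 1/d_o2 = 1/4.5 - 1/(35.990) = 0.19444 cm^-1, so d_i2 = 5.143 cm.
m_2 = -(5.143)/(35.990) = -0.1429.
Total m = m_1 x m_2 = (-0.3542)(-0.1429) = 0.0506.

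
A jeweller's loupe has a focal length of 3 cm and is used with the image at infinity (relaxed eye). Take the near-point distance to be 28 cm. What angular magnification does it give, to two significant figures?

M = D/f = 28/3 = 9.333.

9.3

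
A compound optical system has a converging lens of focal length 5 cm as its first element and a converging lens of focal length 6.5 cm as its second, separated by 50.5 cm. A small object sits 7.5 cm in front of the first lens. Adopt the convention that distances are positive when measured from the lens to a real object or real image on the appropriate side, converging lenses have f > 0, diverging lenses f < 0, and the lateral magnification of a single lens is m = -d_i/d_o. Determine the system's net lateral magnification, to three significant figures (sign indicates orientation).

0.448

Lens 1: 1/d_i1 = 1/f_1 - 1/d_o1 = 1/5 - 1/7.5 = 0.06667 cm^-1, so d_i1 = 15.000 cm.
m_1 = -(15.000)/7.5 = -2.0000.
The intermediate image is 15.000 cm to the right of lens 1, so d_o2 = L - d_i1 = 50.5 - 15.000 = 35.500 cm.
Lens 2: 1/d_i2 = 1/f_2 - 1/d_o2 = 1/6.5 - 1/(35.500) = 0.12568 cm^-1, so d_i2 = 7.957 cm.
m_2 = -(7.957)/(35.500) = -0.2241.
Overall magnification: m = m_1 m_2 = 0.4483.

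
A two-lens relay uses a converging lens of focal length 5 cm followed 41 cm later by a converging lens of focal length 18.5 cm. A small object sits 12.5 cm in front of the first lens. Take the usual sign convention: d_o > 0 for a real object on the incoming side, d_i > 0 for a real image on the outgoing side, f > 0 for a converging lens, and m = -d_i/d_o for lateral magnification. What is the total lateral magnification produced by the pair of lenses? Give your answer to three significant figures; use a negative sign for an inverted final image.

0.871

Lens 1: 1/d_i1 = 1/f_1 - 1/d_o1 = 1/5 - 1/12.5 = 0.12000 cm^-1, so d_i1 = 8.333 cm.
m_1 = -(8.333)/12.5 = -0.6667.
Object distance for lens 2: d_o2 = 41 - 8.333 = 32.667 cm.
Lens 2: 1/d_i2 = 1/f_2 - 1/d_o2 = 1/18.5 - 1/(32.667) = 0.02344 cm^-1, so d_i2 = 42.659 cm.
m_2 = -(42.659)/(32.667) = -1.3059.
The system's lateral magnification is m_1 m_2 = (-0.6667)(-1.3059) = 0.8706.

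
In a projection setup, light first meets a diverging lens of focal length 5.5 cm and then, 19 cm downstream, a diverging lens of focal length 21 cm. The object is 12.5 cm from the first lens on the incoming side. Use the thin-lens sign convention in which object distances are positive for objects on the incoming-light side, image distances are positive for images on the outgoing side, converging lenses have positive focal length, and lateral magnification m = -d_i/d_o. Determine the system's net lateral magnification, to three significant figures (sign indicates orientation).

0.146

Applying the thin-lens equation to the first lens, 1/(-5.5) = 1/12.5 + 1/d_i1, which gives d_i1 = -3.819 cm.
Its lateral magnification is m_1 = -d_i1/d_o1 = -(-3.819)/12.5 = 0.3056.
With d_i1 < 0 the first image is virtual and lies on the object side; the object distance for lens 2 is d_o2 = 19 - (-3.819) = 22.819 cm.
Applying the thin-lens equation again with f_2 = -21 cm and d_o2 = 22.819 cm gives d_i2 = -10.936 cm.
m_2 = -(-10.936)/(22.819) = 0.4792.
Overall magnification: m = m_1 m_2 = 0.1464.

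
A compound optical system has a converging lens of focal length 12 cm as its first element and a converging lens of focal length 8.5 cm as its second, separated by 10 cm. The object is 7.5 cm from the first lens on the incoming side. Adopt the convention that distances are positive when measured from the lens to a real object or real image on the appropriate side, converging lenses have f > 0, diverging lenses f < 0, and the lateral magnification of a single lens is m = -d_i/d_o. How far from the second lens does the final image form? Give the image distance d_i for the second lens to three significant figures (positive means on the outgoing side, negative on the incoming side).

11.9 cm

Applying the thin-lens equation to the first lens, 1/12 = 1/7.5 + 1/d_i1, which gives d_i1 = -20.000 cm.
The intermediate image is virtual, 20.000 cm to the left of lens 1, so d_o2 = L - d_i1 = 10 - (-20.000) = 30.000 cm.
Applying the thin-lens equation again with f_2 = 8.5 cm and d_o2 = 30.000 cm gives d_i2 = 11.860 cm.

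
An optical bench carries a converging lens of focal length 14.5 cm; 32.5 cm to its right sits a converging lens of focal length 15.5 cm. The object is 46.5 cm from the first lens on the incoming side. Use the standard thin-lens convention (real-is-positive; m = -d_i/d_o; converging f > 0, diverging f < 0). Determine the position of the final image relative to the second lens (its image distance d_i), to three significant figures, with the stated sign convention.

-43.5 cm

Lens 1: 1/d_i1 = 1/f_1 - 1/d_o1 = 1/14.5 - 1/46.5 = 0.04746 cm^-1, so d_i1 = 21.070 cm.
Object distance for lens 2: d_o2 = 32.5 - 21.070 = 11.430 cm.
Lens 2: 1/d_i2 = 1/f_2 - 1/d_o2 = 1/15.5 - 1/(11.430) = -0.02298 cm^-1, so d_i2 = -43.525 cm.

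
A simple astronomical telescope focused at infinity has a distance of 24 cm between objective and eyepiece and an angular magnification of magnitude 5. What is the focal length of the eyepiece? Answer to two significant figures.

4.0 cm

In normal adjustment the tube length equals f_obj + f_eye and |M| = f_obj/f_eye.
So f_obj = 5 f_eye and 5 f_eye + f_eye = 24 cm, giving f_eye = 24/6 = 4.000 cm and f_obj = 20.000 cm.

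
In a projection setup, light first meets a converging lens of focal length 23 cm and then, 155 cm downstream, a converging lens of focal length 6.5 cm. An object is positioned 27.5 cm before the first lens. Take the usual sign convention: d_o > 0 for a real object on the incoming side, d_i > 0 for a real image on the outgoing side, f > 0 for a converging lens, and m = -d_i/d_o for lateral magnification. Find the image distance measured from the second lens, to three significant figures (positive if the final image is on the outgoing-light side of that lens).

11.8 cm

Applying the thin-lens equation to the first lens, 1/23 = 1/27.5 + 1/d_i1, which gives d_i1 = 140.556 cm.
Object distance for lens 2: d_o2 = 155 - 140.556 = 14.444 cm.
Applying the thin-lens equation again with f_2 = 6.5 cm and d_o2 = 14.444 cm gives d_i2 = 11.818 cm.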